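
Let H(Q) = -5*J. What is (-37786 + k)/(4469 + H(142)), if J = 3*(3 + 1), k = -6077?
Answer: -43863/4409 ≈ -9.9485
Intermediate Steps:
J = 12 (J = 3*4 = 12)
H(Q) = -60 (H(Q) = -5*12 = -60)
(-37786 + k)/(4469 + H(142)) = (-37786 - 6077)/(4469 - 60) = -43863/4409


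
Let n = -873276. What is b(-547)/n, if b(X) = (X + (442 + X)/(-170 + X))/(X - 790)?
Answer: -21783/46508205478 ≈ -4.6837e-7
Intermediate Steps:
b(X) = (X + (442 + X)/(-170 + X))/(-790 + X)
b(-547)/n = ((442 + (-547)**2 - 169*(-547))/(134300 + (-547)**2 - 960*(-547)))/(-873276) = ((442 + 299209 + 92443)/(134300 + 299209 + 525120))*(-1/873276) = (392094/958629)*(-1/873276) = ((1/958629)*392094)*(-1/873276) = (130698/319543)*(-1/873276) = -21783/46508205478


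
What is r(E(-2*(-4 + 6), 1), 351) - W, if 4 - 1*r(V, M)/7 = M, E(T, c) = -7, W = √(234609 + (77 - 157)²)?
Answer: -2429 - √241009 ≈ -2919.9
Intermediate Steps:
W = √241009 (W = √(234609 + (-80)²) = √(234609 + 6400) = √241009 ≈ 490.93)
r(V, M) = 28 - 7*M
r(E(-2*(-4 + 6), 1), 351) - W = (28 - 7*351) - √241009 = (28 - 2457) - √241009 = -2429 - √241009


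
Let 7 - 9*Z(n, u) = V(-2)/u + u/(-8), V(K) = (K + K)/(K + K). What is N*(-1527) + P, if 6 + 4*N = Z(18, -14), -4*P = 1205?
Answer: 592547/336 ≈ 1763.5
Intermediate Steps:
P = -1205/4 (P = -1/4*1205 = -1205/4 ≈ -301.25)
V(K) = 1 (V(K) = (2*K)/((2*K)) = (2*K)*(1/(2*K)) = 1)
Z(n, u) = 7/9 - 1/(9*u) + u/72 (Z(n, u) = 7/9 - (1/u + u/(-8))/9 = 7/9 - (1/u + u*(-1/8))/9 = 7/9 - (1/u - u/8)/9 = 7/9 + (-1/(9*u) + u/72) = 7/9 - 1/(9*u) + u/72)
N = -1363/1008 (N = -3/2 + ((1/72)*(-8 - 14*(56 - 14))/(-14))/4 = -3/2 + ((1/72)*(-1/14)*(-8 - 14*42))/4 = -3/2 + ((1/72)*(-1/14)*(-8 - 588))/4 = -3/2 + ((1/72)*(-1/14)*(-596))/4 = -3/2 + (1/4)*(149/252) = -3/2 + 149/1008 = -1363/1008 ≈ -1.3522)
N*(-1527) + P = -1363/1008*(-1527) - 1205/4 = 693767/336 - 1205/4 = 592547/336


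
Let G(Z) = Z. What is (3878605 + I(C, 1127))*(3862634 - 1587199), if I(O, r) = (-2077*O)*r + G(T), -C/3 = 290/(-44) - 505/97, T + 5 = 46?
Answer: -383434242242008785/2134 ≈ -1.7968e+14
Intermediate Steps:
T = 41 (T = -5 + 46 = 41)
C = 75525/2134 (C = -3*(290/(-44) - 505/97) = -3*(290*(-1/44) - 505*1/97) = -3*(-145/22 - 505/97) = -3*(-25175/2134) = 75525/2134 ≈ 35.391)
I(O, r) = 41 - 2077*O*r (I(O, r) = (-2077*O)*r + 41 = -2077*O*r + 41 = 41 - 2077*O*r)
(3878605 + I(C, 1127))*(3862634 - 1587199) = (3878605 + (41 - 2077*75525/2134*1127))*(3862634 - 1587199) = (3878605 + (41 - 176787333975/2134))*2275435 = (3878605 - 176787246481/2134)*2275435 = -168510303411/2134*2275435 = -383434242242008785/2134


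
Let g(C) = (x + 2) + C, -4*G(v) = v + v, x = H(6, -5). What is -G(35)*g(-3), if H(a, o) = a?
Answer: 175/2 ≈ 87.500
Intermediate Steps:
x = 6
G(v) = -v/2 (G(v) = -(v + v)/4 = -v/2)
g(C) = 8 + C (g(C) = (6 + 2) + C = 8 + C)
-G(35)*g(-3) = -(-½*35)*(8 - 3) = -(-35)*5/2 = -1*(-175/2) = 175/2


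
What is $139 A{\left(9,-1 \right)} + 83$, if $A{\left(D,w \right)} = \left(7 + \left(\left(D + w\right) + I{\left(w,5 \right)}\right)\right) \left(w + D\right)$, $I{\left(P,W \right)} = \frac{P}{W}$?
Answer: $\frac{82703}{5} \approx 16541.0$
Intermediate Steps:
$A{\left(D,w \right)} = \left(D + w\right) \left(7 + D + \frac{6 w}{5}\right)$ ($A{\left(D,w \right)} = \left(7 + \left(\left(D + w\right) + \frac{w}{5}\right)\right) \left(w + D\right) = \left(7 + \left(\left(D + w\right) + w \frac{1}{5}\right)\right) \left(D + w\right) = \left(7 + \left(\left(D + w\right) + \frac{w}{5}\right)\right) \left(D + w\right) = \left(7 + \left(D + \frac{6 w}{5}\right)\right) \left(D + w\right) = \left(7 + D + \frac{6 w}{5}\right) \left(D + w\right) = \left(D + w\right) \left(7 + D + \frac{6 w}{5}\right)$)
$139 A{\left(9,-1 \right)} + 83 = 139 \left(9^{2} + 7 \cdot 9 + 7 \left(-1\right) + \frac{6 \left(-1\right)^{2}}{5} + \frac{11}{5} \cdot 9 \left(-1\right)\right) + 83 = 139 \left(81 + 63 - 7 + \frac{6}{5} \cdot 1 - \frac{99}{5}\right) + 83 = 139 \left(81 + 63 - 7 + \frac{6}{5} - \frac{99}{5}\right) + 83 = 139 \cdot \frac{592}{5} + 83 = \frac{82288}{5} + 83 = \frac{82703}{5}$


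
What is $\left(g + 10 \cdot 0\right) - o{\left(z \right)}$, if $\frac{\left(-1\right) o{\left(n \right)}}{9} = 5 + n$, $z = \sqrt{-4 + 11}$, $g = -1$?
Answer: $44 + 9 \sqrt{7} \approx 67.812$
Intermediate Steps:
$z = \sqrt{7} \approx 2.6458$
$o{\left(n \right)} = -45 - 9 n$ ($o{\left(n \right)} = - 9 \left(5 + n\right) = -45 - 9 n$)
$\left(g + 10 \cdot 0\right) - o{\left(z \right)} = \left(-1 + 10 \cdot 0\right) - \left(-45 - 9 \sqrt{7}\right) = \left(-1 + 0\right) + \left(45 + 9 \sqrt{7}\right) = -1 + \left(45 + 9 \sqrt{7}\right) = 44 + 9 \sqrt{7}$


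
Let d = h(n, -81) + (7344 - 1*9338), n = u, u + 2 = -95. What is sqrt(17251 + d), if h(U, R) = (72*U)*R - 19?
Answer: sqrt(580942) ≈ 762.20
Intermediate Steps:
u = -97 (u = -2 - 95 = -97)
n = -97
h(U, R) = -19 + 72*R*U (h(U, R) = 72*R*U - 19 = -19 + 72*R*U)
d = 563691 (d = (-19 + 72*(-81)*(-97)) + (7344 - 1*9338) = (-19 + 565704) + (7344 - 9338) = 565685 - 1994 = 563691)
sqrt(17251 + d) = sqrt(17251 + 563691) = sqrt(580942)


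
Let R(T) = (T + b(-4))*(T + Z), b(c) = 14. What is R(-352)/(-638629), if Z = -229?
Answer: -196378/638629 ≈ -0.30750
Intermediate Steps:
R(T) = (-229 + T)*(14 + T) (R(T) = (T + 14)*(T - 229) = (14 + T)*(-229 + T) = (-229 + T)*(14 + T))
R(-352)/(-638629) = (-3206 + (-352)² - 215*(-352))/(-638629) = (-3206 + 123904 + 75680)*(-1/638629) = 196378*(-1/638629) = -196378/638629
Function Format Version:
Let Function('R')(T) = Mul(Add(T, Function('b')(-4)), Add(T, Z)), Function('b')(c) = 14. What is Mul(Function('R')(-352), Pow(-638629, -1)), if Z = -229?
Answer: Rational(-196378, 638629) ≈ -0.30750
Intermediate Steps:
Function('R')(T) = Mul(Add(-229, T), Add(14, T)) (Function('R')(T) = Mul(Add(T, 14), Add(T, -229)) = Mul(Add(14, T), Add(-229, T)) = Mul(Add(-229, T), Add(14, T)))
Mul(Function('R')(-352), Pow(-638629, -1)) = Mul(Add(-3206, Pow(-352, 2), Mul(-215, -352)), Pow(-638629, -1)) = Mul(Add(-3206, 123904, 75680), Rational(-1, 638629)) = Mul(196378, Rational(-1, 638629)) = Rational(-196378, 638629)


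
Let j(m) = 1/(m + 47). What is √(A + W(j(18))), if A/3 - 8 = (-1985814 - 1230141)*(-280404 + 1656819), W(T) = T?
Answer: I*√56105744289192910/65 ≈ 3.6441e+6*I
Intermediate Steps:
j(m) = 1/(47 + m)
A = -13279466103951 (A = 24 + 3*((-1985814 - 1230141)*(-280404 + 1656819)) = 24 + 3*(-3215955*1376415) = 24 + 3*(-4426488701325) = 24 - 13279466103975 = -13279466103951)
√(A + W(j(18))) = √(-13279466103951 + 1/(47 + 18)) = √(-13279466103951 + 1/65) = √(-863165296756814/65) = I*√56105744289192910/65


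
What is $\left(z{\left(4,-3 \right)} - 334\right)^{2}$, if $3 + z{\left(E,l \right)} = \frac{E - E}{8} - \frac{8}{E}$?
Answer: $114921$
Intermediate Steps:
$z{\left(E,l \right)} = -3 - \frac{8}{E}$ ($z{\left(E,l \right)} = -3 + \left(\frac{E - E}{8} - \frac{8}{E}\right) = -3 + \left(0 \cdot \frac{1}{8} - \frac{8}{E}\right) = -3 + \left(0 - \frac{8}{E}\right) = -3 - \frac{8}{E}$)
$\left(z{\left(4,-3 \right)} - 334\right)^{2} = \left(\left(-3 - \frac{8}{4}\right) - 334\right)^{2} = \left(\left(-3 - 2\right) - 334\right)^{2} = \left(-5 - 334\right)^{2} = \left(-339\right)^{2} = 114921$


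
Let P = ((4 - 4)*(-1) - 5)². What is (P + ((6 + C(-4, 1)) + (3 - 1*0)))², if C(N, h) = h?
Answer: 1225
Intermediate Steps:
P = 25 (P = (0*(-1) - 5)² = (0 - 5)² = (-5)² = 25)
(P + ((6 + C(-4, 1)) + (3 - 1*0)))² = (25 + ((6 + 1) + (3 - 1*0)))² = (25 + (7 + (3 + 0)))² = (25 + (7 + 3))² = (25 + 10)² = 35² = 1225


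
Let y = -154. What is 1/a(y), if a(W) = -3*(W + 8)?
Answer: 1/438 ≈ 0.0022831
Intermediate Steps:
a(W) = -24 - 3*W (a(W) = -3*(8 + W) = -24 - 3*W)
1/a(y) = 1/(-24 - 3*(-154)) = 1/(-24 + 462) = 1/438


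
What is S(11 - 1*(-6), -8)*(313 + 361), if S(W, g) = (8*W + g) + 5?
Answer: 89642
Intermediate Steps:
S(W, g) = 5 + g + 8*W (S(W, g) = (g + 8*W) + 5 = 5 + g + 8*W)
S(11 - 1*(-6), -8)*(313 + 361) = (5 - 8 + 8*(11 - 1*(-6)))*(313 + 361) = (5 - 8 + 8*(11 + 6))*674 = (5 - 8 + 8*17)*674 = (5 - 8 + 136)*674 = 133*674 = 89642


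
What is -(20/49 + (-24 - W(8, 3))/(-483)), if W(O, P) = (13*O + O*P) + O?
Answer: -2500/3381 ≈ -0.73943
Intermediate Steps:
W(O, P) = 14*O + O*P
-(20/49 + (-24 - W(8, 3))/(-483)) = -(20/49 + (-24 - 8*(14 + 3))/(-483)) = -(20*(1/49) + (-24 - 8*17)*(-1/483)) = -(20/49 + (-24 - 1*136)*(-1/483)) = -(20/49 + (-24 - 136)*(-1/483)) = -(20/49 - 160*(-1/483)) = -(20/49 + 160/483) = -1*2500/3381 = -2500/3381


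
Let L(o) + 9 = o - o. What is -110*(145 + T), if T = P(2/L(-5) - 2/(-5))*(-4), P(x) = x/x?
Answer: -15510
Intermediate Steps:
L(o) = -9 (L(o) = -9 + (o - o) = -9 + 0 = -9)
P(x) = 1
T = -4 (T = 1*(-4) = -4)
-110*(145 + T) = -110*(145 - 4) = -110*141 = -15510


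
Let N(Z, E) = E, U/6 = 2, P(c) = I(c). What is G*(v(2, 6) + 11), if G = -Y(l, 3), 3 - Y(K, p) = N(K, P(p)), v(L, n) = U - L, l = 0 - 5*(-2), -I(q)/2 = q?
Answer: -189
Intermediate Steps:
I(q) = -2*q
P(c) = -2*c
U = 12 (U = 6*2 = 12)
l = 10 (l = 0 + 10 = 10)
v(L, n) = 12 - L
Y(K, p) = 3 + 2*p (Y(K, p) = 3 - (-2)*p = 3 + 2*p)
G = -9 (G = -(3 + 2*3) = -(3 + 6) = -1*9 = -9)
G*(v(2, 6) + 11) = -9*((12 - 1*2) + 11) = -9*((12 - 2) + 11) = -9*(10 + 11) = -9*21 = -189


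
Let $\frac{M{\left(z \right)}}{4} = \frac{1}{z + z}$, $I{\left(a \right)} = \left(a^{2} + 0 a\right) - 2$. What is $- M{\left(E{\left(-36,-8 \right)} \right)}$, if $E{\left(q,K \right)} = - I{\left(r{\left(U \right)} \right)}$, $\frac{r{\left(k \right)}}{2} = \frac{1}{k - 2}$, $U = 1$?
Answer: $1$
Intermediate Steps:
$r{\left(k \right)} = \frac{2}{-2 + k}$ ($r{\left(k \right)} = \frac{2}{k - 2} = \frac{2}{-2 + k}$)
$I{\left(a \right)} = -2 + a^{2}$ ($I{\left(a \right)} = \left(a^{2} + 0\right) - 2 = a^{2} - 2 = -2 + a^{2}$)
$E{\left(q,K \right)} = -2$ ($E{\left(q,K \right)} = - (-2 + \left(\frac{2}{-2 + 1}\right)^{2}) = - (-2 + \left(\frac{2}{-1}\right)^{2}) = - (-2 + \left(2 \left(-1\right)\right)^{2}) = - (-2 + \left(-2\right)^{2}) = - (-2 + 4) = \left(-1\right) 2 = -2$)
$M{\left(z \right)} = \frac{2}{z}$ ($M{\left(z \right)} = \frac{4}{z + z} = \frac{4}{2 z} = 4 \frac{1}{2 z} = \frac{2}{z}$)
$- M{\left(E{\left(-36,-8 \right)} \right)} = - \frac{2}{-2} = - \frac{2 \left(-1\right)}{2} = \left(-1\right) \left(-1\right) = 1$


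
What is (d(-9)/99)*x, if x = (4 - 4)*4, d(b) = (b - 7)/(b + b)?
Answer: 0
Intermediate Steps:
d(b) = (-7 + b)/(2*b) (d(b) = (-7 + b)/((2*b)) = (-7 + b)*(1/(2*b)) = (-7 + b)/(2*b))
x = 0 (x = 0*4 = 0)
(d(-9)/99)*x = (((½)*(-7 - 9)/(-9))/99)*0 = (((½)*(-⅑)*(-16))*(1/99))*0 = ((8/9)*(1/99))*0 = (8/891)*0 = 0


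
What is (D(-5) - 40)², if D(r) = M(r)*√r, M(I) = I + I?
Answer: 1100 + 800*I*√5 ≈ 1100.0 + 1788.9*I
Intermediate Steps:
M(I) = 2*I
D(r) = 2*r^(3/2) (D(r) = (2*r)*√r = 2*r^(3/2))
(D(-5) - 40)² = (2*(-5)^(3/2) - 40)² = (2*(-5*I*√5) - 40)² = (-10*I*√5 - 40)² = (-40 - 10*I*√5)²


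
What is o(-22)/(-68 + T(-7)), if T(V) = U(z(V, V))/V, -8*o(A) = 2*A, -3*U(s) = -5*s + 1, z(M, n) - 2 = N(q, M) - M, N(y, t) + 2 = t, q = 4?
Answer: -231/2854 ≈ -0.080939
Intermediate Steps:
N(y, t) = -2 + t
z(M, n) = 0 (z(M, n) = 2 + ((-2 + M) - M) = 2 - 2 = 0)
U(s) = -⅓ + 5*s/3 (U(s) = -(-5*s + 1)/3 = -(1 - 5*s)/3 = -⅓ + 5*s/3)
o(A) = -A/4
T(V) = -1/(3*V) (T(V) = (-⅓ + (5/3)*0)/V = (-⅓ + 0)/V = -1/(3*V))
o(-22)/(-68 + T(-7)) = (-¼*(-22))/(-68 - ⅓/(-7)) = (11/2)/(-68 - ⅓*(-⅐)) = (11/2)/(-68 + 1/21) = (11/2)/(-1427/21) = -21/1427*11/2 = -231/2854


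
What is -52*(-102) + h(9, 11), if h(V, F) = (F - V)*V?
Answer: 5322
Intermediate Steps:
h(V, F) = V*(F - V)
-52*(-102) + h(9, 11) = -52*(-102) + 9*(11 - 1*9) = 5304 + 9*(11 - 9) = 5304 + 9*2 = 5304 + 18 = 5322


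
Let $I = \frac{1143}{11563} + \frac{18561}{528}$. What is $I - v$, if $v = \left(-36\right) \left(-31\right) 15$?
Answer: $- \frac{33995631671}{2035088} \approx -16705.0$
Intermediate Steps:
$I = \frac{71741449}{2035088}$ ($I = 1143 \cdot \frac{1}{11563} + 18561 \cdot \frac{1}{528} = \frac{1143}{11563} + \frac{6187}{176} = \frac{71741449}{2035088} \approx 35.252$)
$v = 16740$ ($v = 1116 \cdot 15 = 16740$)
$I - v = \frac{71741449}{2035088} - 16740 = - \frac{33995631671}{2035088}$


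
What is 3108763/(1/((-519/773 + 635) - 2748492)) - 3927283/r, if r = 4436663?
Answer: -29296637966521235918379/3429540499 ≈ -8.5424e+12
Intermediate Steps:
3108763/(1/((-519/773 + 635) - 2748492)) - 3927283/r = 3108763/(1/((-519/773 + 635) - 2748492)) - 3927283/4436663 = 3108763/(1/(490336/773 - 2748492)) - 3927283/4436663 = 3108763/(1/(-2124093980/773)) - 3927283/4436663 = 3108763/(-773/2124093980) - 3927283/4436663 = 3108763*(-2124093980/773) - 3927283/4436663 = -6603304773546740/773 - 3927283/4436663 = -29296637966521235918379/3429540499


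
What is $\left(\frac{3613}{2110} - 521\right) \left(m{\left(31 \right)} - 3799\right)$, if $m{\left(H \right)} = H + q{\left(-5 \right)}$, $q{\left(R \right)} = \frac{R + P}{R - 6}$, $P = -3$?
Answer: $\frac{4540568368}{2321} \approx 1.9563 \cdot 10^{6}$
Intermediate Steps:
$q{\left(R \right)} = \frac{-3 + R}{-6 + R}$ ($q{\left(R \right)} = \frac{R - 3}{R - 6} = \frac{-3 + R}{-6 + R}$)
$m{\left(H \right)} = \frac{8}{11} + H$ ($m{\left(H \right)} = H + \frac{-3 - 5}{-6 - 5} = H + \frac{1}{-11} \left(-8\right) = H - - \frac{8}{11} = H + \frac{8}{11} = \frac{8}{11} + H$)
$\left(\frac{3613}{2110} - 521\right) \left(m{\left(31 \right)} - 3799\right) = \left(\frac{3613}{2110} - 521\right) \left(\left(\frac{8}{11} + 31\right) - 3799\right) = \left(3613 \cdot \frac{1}{2110} - 521\right) \left(\frac{349}{11} - 3799\right) = \left(\frac{3613}{2110} - 521\right) \left(- \frac{41440}{11}\right) = \left(- \frac{1095697}{2110}\right) \left(- \frac{41440}{11}\right) = \frac{4540568368}{2321}$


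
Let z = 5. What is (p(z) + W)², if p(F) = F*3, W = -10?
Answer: 25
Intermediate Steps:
p(F) = 3*F
(p(z) + W)² = (3*5 - 10)² = (15 - 10)² = 5² = 25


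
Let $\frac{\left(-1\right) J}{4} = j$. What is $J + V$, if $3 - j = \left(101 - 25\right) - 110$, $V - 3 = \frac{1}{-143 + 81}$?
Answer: $- \frac{8991}{62} \approx -145.02$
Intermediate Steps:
$V = \frac{185}{62}$ ($V = 3 + \frac{1}{-143 + 81} = 3 + \frac{1}{-62} = 3 - \frac{1}{62} = \frac{185}{62} \approx 2.9839$)
$j = 37$ ($j = 3 - \left(\left(101 - 25\right) - 110\right) = 3 - \left(76 - 110\right) = 3 - -34 = 3 + 34 = 37$)
$J = -148$ ($J = \left(-4\right) 37 = -148$)
$J + V = -148 + \frac{185}{62} = - \frac{8991}{62}$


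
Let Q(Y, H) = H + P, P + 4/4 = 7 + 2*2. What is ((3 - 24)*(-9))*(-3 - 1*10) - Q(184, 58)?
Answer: -2525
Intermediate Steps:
P = 10 (P = -1 + (7 + 2*2) = -1 + (7 + 4) = -1 + 11 = 10)
Q(Y, H) = 10 + H (Q(Y, H) = H + 10 = 10 + H)
((3 - 24)*(-9))*(-3 - 1*10) - Q(184, 58) = ((3 - 24)*(-9))*(-3 - 1*10) - (10 + 58) = (-21*(-9))*(-3 - 10) - 1*68 = 189*(-13) - 68 = -2457 - 68 = -2525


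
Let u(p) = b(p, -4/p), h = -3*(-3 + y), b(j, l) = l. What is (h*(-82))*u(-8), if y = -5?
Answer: -984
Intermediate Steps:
h = 24 (h = -3*(-3 - 5) = -3*(-8) = 24)
u(p) = -4/p
(h*(-82))*u(-8) = (24*(-82))*(-4/(-8)) = -(-7872)*(-1)/8 = -1968*1/2 = -984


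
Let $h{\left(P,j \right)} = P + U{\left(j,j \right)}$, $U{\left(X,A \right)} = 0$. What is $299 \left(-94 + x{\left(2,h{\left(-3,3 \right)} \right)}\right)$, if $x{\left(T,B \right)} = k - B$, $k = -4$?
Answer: $-28405$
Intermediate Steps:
$h{\left(P,j \right)} = P$ ($h{\left(P,j \right)} = P + 0 = P$)
$x{\left(T,B \right)} = -4 - B$
$299 \left(-94 + x{\left(2,h{\left(-3,3 \right)} \right)}\right) = 299 \left(-94 - 1\right) = 299 \left(-95\right) = -28405$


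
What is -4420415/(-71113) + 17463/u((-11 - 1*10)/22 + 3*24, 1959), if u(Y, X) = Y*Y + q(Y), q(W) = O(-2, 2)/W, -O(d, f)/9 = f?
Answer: 1979704200944377/30169049308531 ≈ 65.620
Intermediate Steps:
O(d, f) = -9*f
q(W) = -18/W (q(W) = (-9*2)/W = -18/W)
u(Y, X) = Y² - 18/Y (u(Y, X) = Y*Y - 18/Y = Y² - 18/Y)
-4420415/(-71113) + 17463/u((-11 - 1*10)/22 + 3*24, 1959) = -4420415/(-71113) + 17463/(((-18 + ((-11 - 1*10)/22 + 3*24)³)/((-11 - 1*10)/22 + 3*24))) = -4420415*(-1/71113) + 17463/(((-18 + ((-11 - 10)*(1/22) + 72)³)/((-11 - 10)*(1/22) + 72))) = 4420415/71113 + 17463/(((-18 + (-21*1/22 + 72)³)/(-21*1/22 + 72))) = 4420415/71113 + 17463/(((-18 + (-21/22 + 72)³)/(-21/22 + 72))) = 4420415/71113 + 17463/(((-18 + (1563/22)³)/(1563/22))) = 4420415/71113 + 17463/((22*(-18 + 3818360547/10648)/1563)) = 4420415/71113 + 17463/(((22/1563)*(3818168883/10648))) = 4420415/71113 + 17463/(1272722961/252164) = 4420415/71113 + 17463*(252164/1272722961) = 4420415/71113 + 1467846644/424240987 = 1979704200944377/30169049308531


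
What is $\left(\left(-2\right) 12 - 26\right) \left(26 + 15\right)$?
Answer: $-2050$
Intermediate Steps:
$\left(\left(-2\right) 12 - 26\right) \left(26 + 15\right) = \left(-24 - 26\right) 41 = \left(-50\right) 41 = -2050$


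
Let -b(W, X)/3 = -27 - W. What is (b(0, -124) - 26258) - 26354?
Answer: -52531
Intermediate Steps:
b(W, X) = 81 + 3*W (b(W, X) = -3*(-27 - W) = 81 + 3*W)
(b(0, -124) - 26258) - 26354 = ((81 + 3*0) - 26258) - 26354 = ((81 + 0) - 26258) - 26354 = (81 - 26258) - 26354 = -26177 - 26354 = -52531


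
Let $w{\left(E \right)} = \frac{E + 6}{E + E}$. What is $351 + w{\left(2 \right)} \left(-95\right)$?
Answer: $161$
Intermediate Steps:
$w{\left(E \right)} = \frac{6 + E}{2 E}$
$351 + w{\left(2 \right)} \left(-95\right) = 351 + \frac{6 + 2}{2 \cdot 2} \left(-95\right) = 351 + \frac{1}{2} \cdot \frac{1}{2} \cdot 8 \left(-95\right) = 351 + 2 \left(-95\right) = 351 - 190 = 161$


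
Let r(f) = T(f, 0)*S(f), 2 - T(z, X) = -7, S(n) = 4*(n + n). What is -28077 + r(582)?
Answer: 13827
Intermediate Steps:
S(n) = 8*n (S(n) = 4*(2*n) = 8*n)
T(z, X) = 9 (T(z, X) = 2 - 1*(-7) = 2 + 7 = 9)
r(f) = 72*f (r(f) = 9*(8*f) = 72*f)
-28077 + r(582) = -28077 + 72*582 = -28077 + 41904 = 13827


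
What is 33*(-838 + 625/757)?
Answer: -20913453/757 ≈ -27627.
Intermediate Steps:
33*(-838 + 625/757) = 33*(-633741/757) = -20913453/757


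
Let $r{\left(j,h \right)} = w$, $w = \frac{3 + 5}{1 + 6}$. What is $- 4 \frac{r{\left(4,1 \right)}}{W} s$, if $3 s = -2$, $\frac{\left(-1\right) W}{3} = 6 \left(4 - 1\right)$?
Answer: $- \frac{32}{567} \approx -0.056437$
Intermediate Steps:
$W = -54$ ($W = - 3 \cdot 6 \left(4 - 1\right) = - 3 \cdot 6 \cdot 3 = \left(-3\right) 18 = -54$)
$w = \frac{8}{7} \approx 1.1429$
$s = - \frac{2}{3}$ ($s = \frac{1}{3} \left(-2\right) = - \frac{2}{3} \approx -0.66667$)
$r{\left(j,h \right)} = \frac{8}{7}$
$- 4 \frac{r{\left(4,1 \right)}}{W} s = - 4 \frac{8}{7 \left(-54\right)} \left(- \frac{2}{3}\right) = - 4 \cdot \frac{8}{7} \left(- \frac{1}{54}\right) \left(- \frac{2}{3}\right) = \left(-4\right) \left(- \frac{4}{189}\right) \left(- \frac{2}{3}\right) = \frac{16}{189} \left(- \frac{2}{3}\right) = - \frac{32}{567}$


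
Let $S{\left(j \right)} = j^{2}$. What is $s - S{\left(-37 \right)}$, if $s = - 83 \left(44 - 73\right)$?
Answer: $1038$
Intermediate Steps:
$s = 2407$ ($s = \left(-83\right) \left(-29\right) = 2407$)
$s - S{\left(-37 \right)} = 2407 - \left(-37\right)^{2} = 2407 - 1369 = 1038$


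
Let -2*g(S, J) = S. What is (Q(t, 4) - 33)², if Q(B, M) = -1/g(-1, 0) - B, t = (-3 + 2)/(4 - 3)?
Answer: 1156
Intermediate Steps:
g(S, J) = -S/2
t = -1 (t = -1/1 = -1*1 = -1)
Q(B, M) = -2 - B (Q(B, M) = -1/((-½*(-1))) - B = -1/½ - B = -1*2 - B = -2 - B)
(Q(t, 4) - 33)² = ((-2 - 1*(-1)) - 33)² = ((-2 + 1) - 33)² = (-1 - 33)² = (-34)² = 1156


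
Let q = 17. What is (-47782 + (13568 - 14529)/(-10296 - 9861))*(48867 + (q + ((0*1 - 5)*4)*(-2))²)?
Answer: -16731682203436/6719 ≈ -2.4902e+9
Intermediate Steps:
(-47782 + (13568 - 14529)/(-10296 - 9861))*(48867 + (q + ((0*1 - 5)*4)*(-2))²) = (-47782 + (13568 - 14529)/(-10296 - 9861))*(48867 + (17 + ((0*1 - 5)*4)*(-2))²) = (-47782 - 961/(-20157))*(48867 + (17 + ((0 - 5)*4)*(-2))²) = (-47782 - 961*(-1/20157))*(48867 + (17 - 5*4*(-2))²) = (-47782 + 961/20157)*(48867 + (17 - 20*(-2))²) = -963140813*(48867 + (17 + 40)²)/20157 = -963140813*(48867 + 57²)/20157 = -963140813*(48867 + 3249)/20157 = -963140813/20157*52116 = -16731682203436/6719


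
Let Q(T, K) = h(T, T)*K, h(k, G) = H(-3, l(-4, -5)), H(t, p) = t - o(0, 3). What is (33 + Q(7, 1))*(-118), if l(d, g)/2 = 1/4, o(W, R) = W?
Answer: -3540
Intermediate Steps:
l(d, g) = ½ (l(d, g) = 2/4 = 2*(¼) = ½)
H(t, p) = t (H(t, p) = t - 1*0 = t + 0 = t)
h(k, G) = -3
Q(T, K) = -3*K
(33 + Q(7, 1))*(-118) = (33 - 3*1)*(-118) = (33 - 3)*(-118) = 30*(-118) = -3540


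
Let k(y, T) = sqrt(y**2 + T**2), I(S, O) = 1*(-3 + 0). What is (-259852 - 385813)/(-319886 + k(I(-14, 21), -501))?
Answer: 103269597095/51163400993 + 1936995*sqrt(27890)/102326801986 ≈ 2.0216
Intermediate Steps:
I(S, O) = -3 (I(S, O) = 1*(-3) = -3)
k(y, T) = sqrt(T**2 + y**2)
(-259852 - 385813)/(-319886 + k(I(-14, 21), -501)) = (-259852 - 385813)/(-319886 + sqrt((-501)**2 + (-3)**2)) = -645665/(-319886 + sqrt(251001 + 9)) = -645665/(-319886 + sqrt(251010)) = -645665/(-319886 + 3*sqrt(27890))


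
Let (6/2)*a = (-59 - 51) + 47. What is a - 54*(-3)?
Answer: 141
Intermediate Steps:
a = -21 (a = ((-59 - 51) + 47)/3 = (-110 + 47)/3 = (⅓)*(-63) = -21)
a - 54*(-3) = -21 - 54*(-3) = -21 + 162 = 141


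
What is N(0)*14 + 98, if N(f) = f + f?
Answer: 98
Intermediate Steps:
N(f) = 2*f
N(0)*14 + 98 = (2*0)*14 + 98 = 0*14 + 98 = 0 + 98 = 98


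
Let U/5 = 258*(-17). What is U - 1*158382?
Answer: -180312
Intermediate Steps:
U = -21930 (U = 5*(258*(-17)) = 5*(-4386) = -21930)
U - 1*158382 = -21930 - 1*158382 = -21930 - 158382 = -180312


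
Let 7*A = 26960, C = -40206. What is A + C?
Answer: -254482/7 ≈ -36355.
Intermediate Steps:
A = 26960/7 (A = (⅐)*26960 = 26960/7 ≈ 3851.4)
A + C = 26960/7 - 40206 = -254482/7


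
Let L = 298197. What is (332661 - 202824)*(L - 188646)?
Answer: 14223773187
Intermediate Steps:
(332661 - 202824)*(L - 188646) = (332661 - 202824)*(298197 - 188646) = 129837*109551 = 14223773187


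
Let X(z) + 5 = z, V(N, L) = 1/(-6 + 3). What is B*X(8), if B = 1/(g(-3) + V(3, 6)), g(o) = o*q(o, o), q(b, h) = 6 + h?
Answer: -9/28 ≈ -0.32143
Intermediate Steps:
g(o) = o*(6 + o)
V(N, L) = -1/3 (V(N, L) = 1/(-3) = -1/3)
X(z) = -5 + z
B = -3/28 (B = 1/(-3*(6 - 3) - 1/3) = 1/(-3*3 - 1/3) = 1/(-9 - 1/3) = 1/(-28/3) = -3/28 ≈ -0.10714)
B*X(8) = -3*(-5 + 8)/28 = -3/28*3 = -9/28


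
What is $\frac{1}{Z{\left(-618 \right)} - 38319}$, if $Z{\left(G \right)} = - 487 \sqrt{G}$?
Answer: $\frac{i}{- 38319 i + 487 \sqrt{618}} \approx -2.3728 \cdot 10^{-5} + 7.4968 \cdot 10^{-6} i$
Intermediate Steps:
$\frac{1}{Z{\left(-618 \right)} - 38319} = \frac{1}{- 487 \sqrt{-618} - 38319} = \frac{1}{- 487 i \sqrt{618} - 38319} = \frac{1}{-38319 - 487 i \sqrt{618}}$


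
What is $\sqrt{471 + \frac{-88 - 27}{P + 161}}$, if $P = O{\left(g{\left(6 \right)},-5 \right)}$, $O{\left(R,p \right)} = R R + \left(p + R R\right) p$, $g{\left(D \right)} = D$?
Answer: $\frac{\sqrt{826014}}{42} \approx 21.639$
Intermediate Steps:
$O{\left(R,p \right)} = R^{2} + p \left(p + R^{2}\right)$ ($O{\left(R,p \right)} = R^{2} + \left(p + R^{2}\right) p = R^{2} + p \left(p + R^{2}\right)$)
$P = -119$ ($P = 6^{2} + \left(-5\right)^{2} - 5 \cdot 6^{2} = 36 + 25 - 180 = -119$)
$\sqrt{471 + \frac{-88 - 27}{P + 161}} = \sqrt{471 + \frac{-88 - 27}{-119 + 161}} = \sqrt{471 - \frac{115}{42}} = \sqrt{\frac{19667}{42}} = \frac{\sqrt{826014}}{42}$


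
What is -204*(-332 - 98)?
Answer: 87720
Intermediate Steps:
-204*(-332 - 98) = -204*(-430) = 87720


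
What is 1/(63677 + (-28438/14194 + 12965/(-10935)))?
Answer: 15521139/988290068629 ≈ 1.5705e-5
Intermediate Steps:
1/(63677 + (-28438/14194 + 12965/(-10935))) = 1/(63677 + (-28438*1/14194 + 12965*(-1/10935))) = 1/(63677 + (-14219/7097 - 2593/2187)) = 1/(63677 - 49499474/15521139) = 1/(988290068629/15521139) = 15521139/988290068629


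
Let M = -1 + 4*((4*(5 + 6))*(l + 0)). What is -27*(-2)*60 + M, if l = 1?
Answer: 3415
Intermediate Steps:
M = 175 (M = -1 + 4*((4*(5 + 6))*(1 + 0)) = -1 + 4*((4*11)*1) = -1 + 4*(44*1) = -1 + 4*44 = -1 + 176 = 175)
-27*(-2)*60 + M = -27*(-2)*60 + 175 = 54*60 + 175 = 3240 + 175 = 3415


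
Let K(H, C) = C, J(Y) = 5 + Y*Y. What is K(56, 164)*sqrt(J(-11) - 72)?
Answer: 492*sqrt(6) ≈ 1205.1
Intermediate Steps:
J(Y) = 5 + Y**2
K(56, 164)*sqrt(J(-11) - 72) = 164*sqrt((5 + (-11)**2) - 72) = 164*sqrt((5 + 121) - 72) = 164*sqrt(126 - 72) = 164*sqrt(54) = 164*(3*sqrt(6)) = 492*sqrt(6)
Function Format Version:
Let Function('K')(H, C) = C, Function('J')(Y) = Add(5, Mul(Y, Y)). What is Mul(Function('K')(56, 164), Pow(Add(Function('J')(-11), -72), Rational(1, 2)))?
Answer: Mul(492, Pow(6, Rational(1, 2))) ≈ 1205.1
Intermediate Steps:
Function('J')(Y) = Add(5, Pow(Y, 2))
Mul(Function('K')(56, 164), Pow(Add(Function('J')(-11), -72), Rational(1, 2))) = Mul(164, Pow(Add(Add(5, Pow(-11, 2)), -72), Rational(1, 2))) = Mul(164, Pow(Add(Add(5, 121), -72), Rational(1, 2))) = Mul(164, Pow(Add(126, -72), Rational(1, 2))) = Mul(164, Pow(54, Rational(1, 2))) = Mul(164, Mul(3, Pow(6, Rational(1, 2)))) = Mul(492, Pow(6, Rational(1, 2)))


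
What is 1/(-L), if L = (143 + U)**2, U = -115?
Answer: -1/784 ≈ -0.0012755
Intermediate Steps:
L = 784 (L = (143 - 115)**2 = 28**2 = 784)
1/(-L) = 1/(-1*784) = 1/(-784) = -1/784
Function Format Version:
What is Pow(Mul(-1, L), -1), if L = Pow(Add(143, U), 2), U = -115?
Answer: Rational(-1, 784) ≈ -0.0012755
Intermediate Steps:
L = 784 (L = Pow(Add(143, -115), 2) = Pow(28, 2) = 784)
Pow(Mul(-1, L), -1) = Pow(Mul(-1, 784), -1) = Pow(-784, -1) = Rational(-1, 784)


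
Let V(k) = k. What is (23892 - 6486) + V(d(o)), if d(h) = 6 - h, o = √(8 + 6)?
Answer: 17412 - √14 ≈ 17408.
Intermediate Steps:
o = √14 ≈ 3.7417
(23892 - 6486) + V(d(o)) = (23892 - 6486) + (6 - √14) = 17406 + (6 - √14) = 17412 - √14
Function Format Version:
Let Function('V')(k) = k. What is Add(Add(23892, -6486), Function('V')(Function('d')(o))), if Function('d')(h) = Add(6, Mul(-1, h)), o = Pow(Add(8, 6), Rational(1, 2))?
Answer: Add(17412, Mul(-1, Pow(14, Rational(1, 2)))) ≈ 17408.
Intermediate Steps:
o = Pow(14, Rational(1, 2)) ≈ 3.7417
Add(Add(23892, -6486), Function('V')(Function('d')(o))) = Add(Add(23892, -6486), Add(6, Mul(-1, Pow(14, Rational(1, 2))))) = Add(17406, Add(6, Mul(-1, Pow(14, Rational(1, 2))))) = Add(17412, Mul(-1, Pow(14, Rational(1, 2))))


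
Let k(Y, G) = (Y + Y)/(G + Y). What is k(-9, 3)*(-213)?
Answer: -639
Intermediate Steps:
k(Y, G) = 2*Y/(G + Y) (k(Y, G) = (2*Y)/(G + Y) = 2*Y/(G + Y))
k(-9, 3)*(-213) = (2*(-9)/(3 - 9))*(-213) = (2*(-9)/(-6))*(-213) = (2*(-9)*(-⅙))*(-213) = 3*(-213) = -639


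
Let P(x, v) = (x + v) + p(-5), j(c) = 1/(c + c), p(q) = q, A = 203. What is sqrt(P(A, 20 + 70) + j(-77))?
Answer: sqrt(6830054)/154 ≈ 16.970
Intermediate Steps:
j(c) = 1/(2*c)
P(x, v) = -5 + v + x (P(x, v) = (x + v) - 5 = (v + x) - 5 = -5 + v + x)
sqrt(P(A, 20 + 70) + j(-77)) = sqrt((-5 + (20 + 70) + 203) + (1/2)/(-77)) = sqrt((-5 + 90 + 203) + (1/2)*(-1/77)) = sqrt(288 - 1/154) = sqrt(44351/154) = sqrt(6830054)/154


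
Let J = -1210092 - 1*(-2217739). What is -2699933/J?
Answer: -2699933/1007647 ≈ -2.6794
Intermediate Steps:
J = 1007647 (J = -1210092 + 2217739 = 1007647)
-2699933/J = -2699933/1007647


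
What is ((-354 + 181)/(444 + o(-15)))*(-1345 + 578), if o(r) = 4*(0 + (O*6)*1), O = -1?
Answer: 132691/420 ≈ 315.93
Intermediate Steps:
o(r) = -24 (o(r) = 4*(0 - 1*6*1) = 4*(0 - 6*1) = 4*(0 - 6) = 4*(-6) = -24)
((-354 + 181)/(444 + o(-15)))*(-1345 + 578) = ((-354 + 181)/(444 - 24))*(-1345 + 578) = -173/420*(-767) = 132691/420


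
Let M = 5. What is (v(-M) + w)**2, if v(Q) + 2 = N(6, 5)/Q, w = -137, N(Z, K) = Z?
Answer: 491401/25 ≈ 19656.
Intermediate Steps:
v(Q) = -2 + 6/Q
(v(-M) + w)**2 = ((-2 + 6/((-1*5))) - 137)**2 = ((-2 + 6/(-5)) - 137)**2 = ((-2 + 6*(-1/5)) - 137)**2 = ((-2 - 6/5) - 137)**2 = (-16/5 - 137)**2 = (-701/5)**2 = 491401/25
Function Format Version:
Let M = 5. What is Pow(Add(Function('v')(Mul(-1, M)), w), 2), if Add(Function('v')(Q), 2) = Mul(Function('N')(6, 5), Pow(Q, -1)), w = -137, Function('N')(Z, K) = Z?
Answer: Rational(491401, 25) ≈ 19656.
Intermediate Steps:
Function('v')(Q) = Add(-2, Mul(6, Pow(Q, -1)))
Pow(Add(Function('v')(Mul(-1, M)), w), 2) = Pow(Add(Add(-2, Mul(6, Pow(Mul(-1, 5), -1))), -137), 2) = Pow(Add(Add(-2, Mul(6, Pow(-5, -1))), -137), 2) = Pow(Add(Add(-2, Mul(6, Rational(-1, 5))), -137), 2) = Pow(Add(Add(-2, Rational(-6, 5)), -137), 2) = Pow(Add(Rational(-16, 5), -137), 2) = Pow(Rational(-701, 5), 2) = Rational(491401, 25)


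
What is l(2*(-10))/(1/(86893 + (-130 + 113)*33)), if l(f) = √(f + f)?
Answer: 172664*I*√10 ≈ 5.4601e+5*I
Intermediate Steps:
l(f) = √2*√f (l(f) = √(2*f) = √2*√f)
l(2*(-10))/(1/(86893 + (-130 + 113)*33)) = (√2*√(2*(-10)))/(1/(86893 + (-130 + 113)*33)) = (√2*√(-20))/(1/(86893 - 17*33)) = (√2*(2*I*√5))/(1/(86893 - 561)) = (2*I*√10)/(1/86332) = (2*I*√10)*86332 = 172664*I*√10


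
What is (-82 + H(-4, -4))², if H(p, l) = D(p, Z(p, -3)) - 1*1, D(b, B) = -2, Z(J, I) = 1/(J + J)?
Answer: 7225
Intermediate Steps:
Z(J, I) = 1/(2*J)
H(p, l) = -3 (H(p, l) = -2 - 1*1 = -2 - 1 = -3)
(-82 + H(-4, -4))² = (-82 - 3)² = (-85)² = 7225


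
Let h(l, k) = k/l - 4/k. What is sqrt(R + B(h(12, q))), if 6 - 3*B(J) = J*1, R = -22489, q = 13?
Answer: I*sqrt(136812481)/78 ≈ 149.96*I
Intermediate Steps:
h(l, k) = -4/k + k/l
B(J) = 2 - J/3
sqrt(R + B(h(12, q))) = sqrt(-22489 + (2 - (-4/13 + 13/12)/3)) = sqrt(-22489 + (2 - 1/3*121/156)) = sqrt(-22489 + (2 - 121/468)) = sqrt(-22489 + 815/468) = sqrt(-10524037/468) = I*sqrt(136812481)/78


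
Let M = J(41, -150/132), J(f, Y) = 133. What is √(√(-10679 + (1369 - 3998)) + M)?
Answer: √(133 + 2*I*√3327) ≈ 12.431 + 4.64*I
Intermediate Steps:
M = 133
√(√(-10679 + (1369 - 3998)) + M) = √(√(-10679 + (1369 - 3998)) + 133) = √(√(-10679 - 2629) + 133) = √(√(-13308) + 133) = √(2*I*√3327 + 133) = √(133 + 2*I*√3327)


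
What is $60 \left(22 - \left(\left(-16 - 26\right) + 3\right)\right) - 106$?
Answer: $3554$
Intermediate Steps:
$60 \left(22 - \left(\left(-16 - 26\right) + 3\right)\right) - 106 = 60 \left(22 - \left(-42 + 3\right)\right) - 106 = 60 \left(22 - -39\right) - 106 = 60 \left(22 + 39\right) - 106 = 60 \cdot 61 - 106 = 3660 - 106 = 3554$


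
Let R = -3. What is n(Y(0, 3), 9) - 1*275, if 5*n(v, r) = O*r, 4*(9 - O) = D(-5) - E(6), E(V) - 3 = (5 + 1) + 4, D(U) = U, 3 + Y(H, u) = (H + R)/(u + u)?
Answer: -2507/10 ≈ -250.70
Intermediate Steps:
Y(H, u) = -3 + (-3 + H)/(2*u) (Y(H, u) = -3 + (H - 3)/(u + u) = -3 + (-3 + H)/((2*u)) = -3 + (-3 + H)*(1/(2*u)) = -3 + (-3 + H)/(2*u))
E(V) = 13 (E(V) = 3 + ((5 + 1) + 4) = 3 + (6 + 4) = 3 + 10 = 13)
O = 27/2 (O = 9 - (-5 - 1*13)/4 = 9 - (-5 - 13)/4 = 9 - ¼*(-18) = 9 + 9/2 = 27/2 ≈ 13.500)
n(v, r) = 27*r/10 (n(v, r) = (27*r/2)/5 = 27*r/10)
n(Y(0, 3), 9) - 1*275 = (27/10)*9 - 1*275 = 243/10 - 275 = -2507/10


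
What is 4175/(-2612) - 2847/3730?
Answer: -11504557/4871380 ≈ -2.3617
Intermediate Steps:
4175/(-2612) - 2847/3730 = 4175*(-1/2612) - 2847*1/3730 = -4175/2612 - 2847/3730 = -11504557/4871380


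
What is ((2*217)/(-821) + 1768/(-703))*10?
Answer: -17566300/577163 ≈ -30.436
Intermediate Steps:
((2*217)/(-821) + 1768/(-703))*10 = (434*(-1/821) + 1768*(-1/703))*10 = (-434/821 - 1768/703)*10 = -1756630/577163*10 = -17566300/577163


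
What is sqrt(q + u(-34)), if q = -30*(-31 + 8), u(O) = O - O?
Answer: sqrt(690) ≈ 26.268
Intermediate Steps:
u(O) = 0
q = 690 (q = -30*(-23) = 690)
sqrt(q + u(-34)) = sqrt(690 + 0) = sqrt(690)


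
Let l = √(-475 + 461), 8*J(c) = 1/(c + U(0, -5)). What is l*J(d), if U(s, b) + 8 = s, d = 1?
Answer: -I*√14/56 ≈ -0.066815*I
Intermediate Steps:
U(s, b) = -8 + s
J(c) = 1/(8*(-8 + c)) (J(c) = 1/(8*(c + (-8 + 0))) = 1/(8*(c - 8)) = 1/(8*(-8 + c)))
l = I*√14 (l = √(-14) = I*√14 ≈ 3.7417*I)
l*J(d) = (I*√14)*(1/(8*(-8 + 1))) = (I*√14)*((⅛)/(-7)) = (I*√14)*((⅛)*(-⅐)) = (I*√14)*(-1/56) = -I*√14/56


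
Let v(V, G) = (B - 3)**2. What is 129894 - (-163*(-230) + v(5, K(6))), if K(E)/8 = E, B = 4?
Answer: 92403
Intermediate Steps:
K(E) = 8*E
v(V, G) = 1 (v(V, G) = (4 - 3)**2 = 1**2 = 1)
129894 - (-163*(-230) + v(5, K(6))) = 129894 - (-163*(-230) + 1) = 129894 - (37490 + 1) = 129894 - 1*37491 = 129894 - 37491 = 92403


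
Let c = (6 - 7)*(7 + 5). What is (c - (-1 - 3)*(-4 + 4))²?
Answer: 144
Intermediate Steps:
c = -12 (c = -1*12 = -12)
(c - (-1 - 3)*(-4 + 4))² = (-12 - (-1 - 3)*(-4 + 4))² = (-12 - (-4)*0)² = (-12 - 1*0)² = (-12 + 0)² = (-12)² = 144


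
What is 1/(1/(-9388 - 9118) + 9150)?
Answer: 18506/169329899 ≈ 0.00010929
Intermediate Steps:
1/(1/(-9388 - 9118) + 9150) = 1/(1/(-18506) + 9150) = 1/(-1/18506 + 9150) = 1/(169329899/18506) = 18506/169329899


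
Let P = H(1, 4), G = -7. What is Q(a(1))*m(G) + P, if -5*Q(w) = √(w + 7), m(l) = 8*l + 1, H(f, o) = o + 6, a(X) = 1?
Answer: 10 + 22*√2 ≈ 41.113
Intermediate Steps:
H(f, o) = 6 + o
P = 10 (P = 6 + 4 = 10)
m(l) = 1 + 8*l
Q(w) = -√(7 + w)/5 (Q(w) = -√(w + 7)/5 = -√(7 + w)/5)
Q(a(1))*m(G) + P = (-√(7 + 1)/5)*(1 + 8*(-7)) + 10 = (-2*√2/5)*(1 - 56) + 10 = -2*√2/5*(-55) + 10 = 22*√2 + 10 = 10 + 22*√2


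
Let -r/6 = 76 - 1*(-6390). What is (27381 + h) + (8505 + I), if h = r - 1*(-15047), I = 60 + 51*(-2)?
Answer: 12095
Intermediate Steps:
r = -38796 (r = -6*(76 - 1*(-6390)) = -6*(76 + 6390) = -6*6466 = -38796)
I = -42 (I = 60 - 102 = -42)
h = -23749 (h = -38796 - 1*(-15047) = -38796 + 15047 = -23749)
(27381 + h) + (8505 + I) = (27381 - 23749) + (8505 - 42) = 3632 + 8463 = 12095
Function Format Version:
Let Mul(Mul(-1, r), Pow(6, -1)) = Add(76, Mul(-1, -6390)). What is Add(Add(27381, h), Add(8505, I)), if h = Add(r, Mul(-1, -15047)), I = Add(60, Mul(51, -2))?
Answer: 12095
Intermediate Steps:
r = -38796 (r = Mul(-6, Add(76, Mul(-1, -6390))) = Mul(-6, Add(76, 6390)) = Mul(-6, 6466) = -38796)
I = -42 (I = Add(60, -102) = -42)
h = -23749 (h = Add(-38796, Mul(-1, -15047)) = Add(-38796, 15047) = -23749)
Add(Add(27381, h), Add(8505, I)) = Add(Add(27381, -23749), Add(8505, -42)) = Add(3632, 8463) = 12095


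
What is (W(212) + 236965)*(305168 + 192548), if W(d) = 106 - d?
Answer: 117888514044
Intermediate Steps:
(W(212) + 236965)*(305168 + 192548) = ((106 - 1*212) + 236965)*(305168 + 192548) = ((106 - 212) + 236965)*497716 = (-106 + 236965)*497716 = 236859*497716 = 117888514044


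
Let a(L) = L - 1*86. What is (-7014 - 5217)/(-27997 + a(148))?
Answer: 81/185 ≈ 0.43784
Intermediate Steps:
a(L) = -86 + L (a(L) = L - 86 = -86 + L)
(-7014 - 5217)/(-27997 + a(148)) = (-7014 - 5217)/(-27997 + (-86 + 148)) = -12231/(-27997 + 62) = -12231/(-27935) = -12231*(-1/27935) = 81/185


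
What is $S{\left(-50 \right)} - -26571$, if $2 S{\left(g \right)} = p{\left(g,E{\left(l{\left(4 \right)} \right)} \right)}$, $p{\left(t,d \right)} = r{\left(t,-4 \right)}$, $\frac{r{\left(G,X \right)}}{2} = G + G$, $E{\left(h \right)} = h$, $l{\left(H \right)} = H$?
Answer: $26471$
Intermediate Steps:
$r{\left(G,X \right)} = 4 G$ ($r{\left(G,X \right)} = 2 \left(G + G\right) = 2 \cdot 2 G = 4 G$)
$p{\left(t,d \right)} = 4 t$
$S{\left(g \right)} = 2 g$ ($S{\left(g \right)} = \frac{4 g}{2} = 2 g$)
$S{\left(-50 \right)} - -26571 = 2 \left(-50\right) - -26571 = -100 + 26571 = 26471$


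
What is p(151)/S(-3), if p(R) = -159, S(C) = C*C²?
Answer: 53/9 ≈ 5.8889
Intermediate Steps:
S(C) = C³
p(151)/S(-3) = -159/((-3)³) = -159/(-27) = -159*(-1/27) = 53/9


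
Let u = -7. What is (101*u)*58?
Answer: -41006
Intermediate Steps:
(101*u)*58 = (101*(-7))*58 = -707*58 = -41006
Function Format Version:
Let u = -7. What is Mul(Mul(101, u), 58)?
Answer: -41006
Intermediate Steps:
Mul(Mul(101, u), 58) = Mul(Mul(101, -7), 58) = Mul(-707, 58) = -41006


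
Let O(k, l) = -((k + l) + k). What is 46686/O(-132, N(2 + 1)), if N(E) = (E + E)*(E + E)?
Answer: 7781/38 ≈ 204.76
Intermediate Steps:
N(E) = 4*E**2 (N(E) = (2*E)*(2*E) = 4*E**2)
O(k, l) = -l - 2*k (O(k, l) = -(l + 2*k) = -l - 2*k)
46686/O(-132, N(2 + 1)) = 46686/(-4*(2 + 1)**2 - 2*(-132)) = 46686/(-4*3**2 + 264) = 46686/(-4*9 + 264) = 46686/(-1*36 + 264) = 46686/(-36 + 264) = 46686/228 = 46686*(1/228) = 7781/38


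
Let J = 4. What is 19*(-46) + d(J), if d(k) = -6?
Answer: -880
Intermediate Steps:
19*(-46) + d(J) = 19*(-46) - 6 = -874 - 6 = -880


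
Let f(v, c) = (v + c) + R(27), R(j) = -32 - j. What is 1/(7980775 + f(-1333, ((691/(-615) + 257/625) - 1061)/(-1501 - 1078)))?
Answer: 198260625/1581997542313514 ≈ 1.2532e-7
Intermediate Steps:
f(v, c) = -59 + c + v (f(v, c) = (v + c) + (-32 - 1*27) = (c + v) + (-32 - 27) = (c + v) - 59 = -59 + c + v)
1/(7980775 + f(-1333, ((691/(-615) + 257/625) - 1061)/(-1501 - 1078))) = 1/(7980775 + (-59 + ((691/(-615) + 257/625) - 1061)/(-1501 - 1078) - 1333)) = 1/(7980775 + (-59 + ((691*(-1/615) + 257*(1/625)) - 1061)/(-2579) - 1333)) = 1/(7980775 + (-59 + ((-691/615 + 257/625) - 1061)*(-1/2579) - 1333)) = 1/(7980775 + (-59 + (-54764/76875 - 1061)*(-1/2579) - 1333)) = 1/(7980775 + (-59 - 81619139/76875*(-1/2579) - 1333)) = 1/(7980775 + (-59 + 81619139/198260625 - 1333)) = 1/(7980775 - 275897170861/198260625) = 1/(1581997542313514/198260625) = 198260625/1581997542313514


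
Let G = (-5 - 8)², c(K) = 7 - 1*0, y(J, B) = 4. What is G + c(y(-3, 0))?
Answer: 176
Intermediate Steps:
c(K) = 7 (c(K) = 7 + 0 = 7)
G = 169 (G = (-13)² = 169)
G + c(y(-3, 0)) = 169 + 7 = 176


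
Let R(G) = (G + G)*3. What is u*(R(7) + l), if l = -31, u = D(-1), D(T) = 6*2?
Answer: 132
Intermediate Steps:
R(G) = 6*G (R(G) = (2*G)*3 = 6*G)
D(T) = 12
u = 12
u*(R(7) + l) = 12*(6*7 - 31) = 12*(42 - 31) = 12*11 = 132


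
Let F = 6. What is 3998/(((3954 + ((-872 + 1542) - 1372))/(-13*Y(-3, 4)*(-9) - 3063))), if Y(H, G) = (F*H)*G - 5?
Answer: -4021988/271 ≈ -14841.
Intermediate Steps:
Y(H, G) = -5 + 6*G*H (Y(H, G) = (6*H)*G - 5 = 6*G*H - 5 = -5 + 6*G*H)
3998/(((3954 + ((-872 + 1542) - 1372))/(-13*Y(-3, 4)*(-9) - 3063))) = 3998/(((3954 + ((-872 + 1542) - 1372))/(-13*(-5 + 6*4*(-3))*(-9) - 3063))) = 3998/(((3954 + (670 - 1372))/(-13*(-5 - 72)*(-9) - 3063))) = 3998/(((3954 - 702)/(-13*(-77)*(-9) - 3063))) = 3998/((3252/(1001*(-9) - 3063))) = 3998/((3252/(-9009 - 3063))) = 3998/((3252/(-12072))) = 3998/((3252*(-1/12072))) = 3998/(-271/1006) = 3998*(-1006/271) = -4021988/271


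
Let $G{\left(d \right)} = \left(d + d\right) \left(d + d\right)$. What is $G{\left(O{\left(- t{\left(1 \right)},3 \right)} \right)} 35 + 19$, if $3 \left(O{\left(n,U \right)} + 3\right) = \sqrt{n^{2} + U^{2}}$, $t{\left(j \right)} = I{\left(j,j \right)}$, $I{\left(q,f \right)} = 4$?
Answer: $\frac{2411}{9} \approx 267.89$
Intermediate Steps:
$t{\left(j \right)} = 4$
$O{\left(n,U \right)} = -3 + \frac{\sqrt{U^{2} + n^{2}}}{3}$ ($O{\left(n,U \right)} = -3 + \frac{\sqrt{n^{2} + U^{2}}}{3} = -3 + \frac{\sqrt{U^{2} + n^{2}}}{3}$)
$G{\left(d \right)} = 4 d^{2}$ ($G{\left(d \right)} = 2 d 2 d = 4 d^{2}$)
$G{\left(O{\left(- t{\left(1 \right)},3 \right)} \right)} 35 + 19 = 4 \left(-3 + \frac{\sqrt{3^{2} + \left(\left(-1\right) 4\right)^{2}}}{3}\right)^{2} \cdot 35 + 19 = 4 \left(-3 + \frac{\sqrt{9 + \left(-4\right)^{2}}}{3}\right)^{2} \cdot 35 + 19 = 4 \left(-3 + \frac{\sqrt{9 + 16}}{3}\right)^{2} \cdot 35 + 19 = 4 \left(-3 + \frac{\sqrt{25}}{3}\right)^{2} \cdot 35 + 19 = 4 \left(-3 + \frac{1}{3} \cdot 5\right)^{2} \cdot 35 + 19 = 4 \left(-3 + \frac{5}{3}\right)^{2} \cdot 35 + 19 = 4 \left(- \frac{4}{3}\right)^{2} \cdot 35 + 19 = 4 \cdot \frac{16}{9} \cdot 35 + 19 = \frac{64}{9} \cdot 35 + 19 = \frac{2240}{9} + 19 = \frac{2411}{9}$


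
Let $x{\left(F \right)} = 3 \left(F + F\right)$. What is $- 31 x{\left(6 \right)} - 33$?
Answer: $-1149$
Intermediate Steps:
$x{\left(F \right)} = 6 F$ ($x{\left(F \right)} = 3 \cdot 2 F = 6 F$)
$- 31 x{\left(6 \right)} - 33 = - 31 \cdot 6 \cdot 6 - 33 = \left(-31\right) 36 - 33 = -1116 - 33 = -1149$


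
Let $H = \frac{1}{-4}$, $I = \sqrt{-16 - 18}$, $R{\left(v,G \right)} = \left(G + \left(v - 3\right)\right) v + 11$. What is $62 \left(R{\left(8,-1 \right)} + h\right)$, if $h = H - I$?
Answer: $\frac{5301}{2} - 62 i \sqrt{34} \approx 2650.5 - 361.52 i$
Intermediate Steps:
$R{\left(v,G \right)} = 11 + v \left(-3 + G + v\right)$ ($R{\left(v,G \right)} = \left(G + \left(-3 + v\right)\right) v + 11 = \left(-3 + G + v\right) v + 11 = v \left(-3 + G + v\right) + 11 = 11 + v \left(-3 + G + v\right)$)
$I = i \sqrt{34}$ ($I = \sqrt{-34} = i \sqrt{34} \approx 5.8309 i$)
$H = - \frac{1}{4} \approx -0.25$
$h = - \frac{1}{4} - i \sqrt{34} \approx -0.25 - 5.831 i$
$62 \left(R{\left(8,-1 \right)} + h\right) = 62 \left(\left(11 + 8^{2} - 24 - 8\right) - \left(\frac{1}{4} + i \sqrt{34}\right)\right) = 62 \left(\left(11 + 64 - 24 - 8\right) - \left(\frac{1}{4} + i \sqrt{34}\right)\right) = 62 \left(43 - \left(\frac{1}{4} + i \sqrt{34}\right)\right) = 62 \left(\frac{171}{4} - i \sqrt{34}\right) = \frac{5301}{2} - 62 i \sqrt{34}$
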